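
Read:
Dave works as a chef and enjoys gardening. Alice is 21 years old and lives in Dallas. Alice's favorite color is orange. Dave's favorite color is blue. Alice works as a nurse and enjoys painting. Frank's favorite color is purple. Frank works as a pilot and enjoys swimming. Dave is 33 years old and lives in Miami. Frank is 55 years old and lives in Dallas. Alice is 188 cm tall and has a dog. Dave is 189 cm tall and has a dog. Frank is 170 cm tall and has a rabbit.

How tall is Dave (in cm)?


Dave is 189 cm tall

189


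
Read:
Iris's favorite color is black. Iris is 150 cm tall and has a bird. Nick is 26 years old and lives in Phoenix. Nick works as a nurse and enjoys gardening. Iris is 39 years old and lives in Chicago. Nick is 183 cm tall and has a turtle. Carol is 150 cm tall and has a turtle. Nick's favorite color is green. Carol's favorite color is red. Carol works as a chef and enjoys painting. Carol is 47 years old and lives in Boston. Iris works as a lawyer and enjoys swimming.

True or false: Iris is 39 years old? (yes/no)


Iris is actually 39. yes

yes


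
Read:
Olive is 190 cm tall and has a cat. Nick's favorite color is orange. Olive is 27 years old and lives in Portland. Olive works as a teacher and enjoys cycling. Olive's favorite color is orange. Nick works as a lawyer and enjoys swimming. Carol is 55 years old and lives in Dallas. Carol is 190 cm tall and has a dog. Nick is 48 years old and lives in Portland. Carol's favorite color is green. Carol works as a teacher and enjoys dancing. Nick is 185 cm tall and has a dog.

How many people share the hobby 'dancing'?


Count: 1

1


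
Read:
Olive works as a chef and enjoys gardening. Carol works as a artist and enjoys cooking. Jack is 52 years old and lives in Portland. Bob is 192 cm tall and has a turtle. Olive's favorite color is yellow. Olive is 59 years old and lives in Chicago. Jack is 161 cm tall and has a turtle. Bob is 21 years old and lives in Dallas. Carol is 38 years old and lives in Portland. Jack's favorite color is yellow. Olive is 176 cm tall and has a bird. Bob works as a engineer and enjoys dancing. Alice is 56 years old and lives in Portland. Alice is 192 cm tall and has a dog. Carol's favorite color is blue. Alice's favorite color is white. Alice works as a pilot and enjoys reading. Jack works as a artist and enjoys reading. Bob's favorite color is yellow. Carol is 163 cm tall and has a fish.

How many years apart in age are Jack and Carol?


52 vs 38, diff = 14

14


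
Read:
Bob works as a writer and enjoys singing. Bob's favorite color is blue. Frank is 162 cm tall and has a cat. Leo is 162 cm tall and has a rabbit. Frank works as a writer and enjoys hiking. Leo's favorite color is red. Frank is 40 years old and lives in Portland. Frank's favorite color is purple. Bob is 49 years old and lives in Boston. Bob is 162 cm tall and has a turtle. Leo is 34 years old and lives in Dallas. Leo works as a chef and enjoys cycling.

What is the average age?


Sum=123, n=3, avg=41

41


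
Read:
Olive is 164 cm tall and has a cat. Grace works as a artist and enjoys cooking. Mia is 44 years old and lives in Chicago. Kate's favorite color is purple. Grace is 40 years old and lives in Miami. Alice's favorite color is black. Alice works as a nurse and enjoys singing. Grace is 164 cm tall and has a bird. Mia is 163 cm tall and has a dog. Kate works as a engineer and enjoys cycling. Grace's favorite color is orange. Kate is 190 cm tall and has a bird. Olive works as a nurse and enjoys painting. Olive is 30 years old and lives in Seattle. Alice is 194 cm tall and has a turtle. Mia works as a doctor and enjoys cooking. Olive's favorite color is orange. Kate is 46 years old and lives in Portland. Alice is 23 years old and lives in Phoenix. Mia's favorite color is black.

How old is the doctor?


The doctor is Mia, age 44

44


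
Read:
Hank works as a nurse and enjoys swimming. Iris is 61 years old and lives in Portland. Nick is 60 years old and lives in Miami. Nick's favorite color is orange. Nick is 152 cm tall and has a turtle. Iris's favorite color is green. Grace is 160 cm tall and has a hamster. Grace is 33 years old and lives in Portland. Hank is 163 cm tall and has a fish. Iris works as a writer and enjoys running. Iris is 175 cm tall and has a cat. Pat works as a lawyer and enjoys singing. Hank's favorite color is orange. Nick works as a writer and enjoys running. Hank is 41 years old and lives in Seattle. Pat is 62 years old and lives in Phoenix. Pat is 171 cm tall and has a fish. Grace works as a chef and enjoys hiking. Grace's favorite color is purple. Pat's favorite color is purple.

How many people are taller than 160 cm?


Taller than 160: 3

3


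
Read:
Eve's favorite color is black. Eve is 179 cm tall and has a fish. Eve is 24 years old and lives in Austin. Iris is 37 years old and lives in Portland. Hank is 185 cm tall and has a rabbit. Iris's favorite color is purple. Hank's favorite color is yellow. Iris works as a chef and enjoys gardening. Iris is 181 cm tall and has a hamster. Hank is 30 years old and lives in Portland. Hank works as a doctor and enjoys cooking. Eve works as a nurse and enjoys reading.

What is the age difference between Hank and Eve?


|30 - 24| = 6

6


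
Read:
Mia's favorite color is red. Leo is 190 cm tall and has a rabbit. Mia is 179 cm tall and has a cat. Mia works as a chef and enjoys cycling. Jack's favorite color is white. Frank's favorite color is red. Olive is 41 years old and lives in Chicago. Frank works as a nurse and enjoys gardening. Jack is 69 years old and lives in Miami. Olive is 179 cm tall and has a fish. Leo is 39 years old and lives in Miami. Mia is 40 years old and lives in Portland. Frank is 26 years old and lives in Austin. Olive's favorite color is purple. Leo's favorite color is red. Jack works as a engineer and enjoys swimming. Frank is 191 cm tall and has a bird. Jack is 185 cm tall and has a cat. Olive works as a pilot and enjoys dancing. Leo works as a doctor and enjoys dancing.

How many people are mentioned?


People: Leo, Mia, Frank, Olive, Jack. Count = 5

5


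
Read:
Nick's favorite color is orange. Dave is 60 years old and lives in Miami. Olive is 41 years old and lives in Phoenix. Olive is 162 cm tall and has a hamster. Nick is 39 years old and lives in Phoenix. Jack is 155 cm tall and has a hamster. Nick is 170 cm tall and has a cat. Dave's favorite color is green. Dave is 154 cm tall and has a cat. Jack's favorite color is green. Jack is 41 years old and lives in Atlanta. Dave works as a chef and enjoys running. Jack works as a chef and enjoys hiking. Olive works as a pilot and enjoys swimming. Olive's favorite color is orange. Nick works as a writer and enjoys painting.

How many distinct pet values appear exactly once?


Unique pet values: 0

0


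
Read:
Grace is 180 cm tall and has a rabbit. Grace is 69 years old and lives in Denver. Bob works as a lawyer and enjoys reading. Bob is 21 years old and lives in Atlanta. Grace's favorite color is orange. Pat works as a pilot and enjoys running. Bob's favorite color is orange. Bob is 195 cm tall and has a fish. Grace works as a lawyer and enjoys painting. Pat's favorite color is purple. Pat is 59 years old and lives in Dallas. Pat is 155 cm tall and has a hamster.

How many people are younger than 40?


Filter: 1

1


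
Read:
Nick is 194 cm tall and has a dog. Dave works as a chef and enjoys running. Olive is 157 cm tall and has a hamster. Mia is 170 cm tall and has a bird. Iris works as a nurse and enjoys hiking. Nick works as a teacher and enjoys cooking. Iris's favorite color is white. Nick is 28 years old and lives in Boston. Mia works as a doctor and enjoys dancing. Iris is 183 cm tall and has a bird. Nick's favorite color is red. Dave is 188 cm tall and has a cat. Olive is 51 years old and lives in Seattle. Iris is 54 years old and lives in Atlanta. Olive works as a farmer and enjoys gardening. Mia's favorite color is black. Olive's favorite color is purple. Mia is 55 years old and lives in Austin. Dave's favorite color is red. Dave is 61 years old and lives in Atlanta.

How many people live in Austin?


Count in Austin: 1

1


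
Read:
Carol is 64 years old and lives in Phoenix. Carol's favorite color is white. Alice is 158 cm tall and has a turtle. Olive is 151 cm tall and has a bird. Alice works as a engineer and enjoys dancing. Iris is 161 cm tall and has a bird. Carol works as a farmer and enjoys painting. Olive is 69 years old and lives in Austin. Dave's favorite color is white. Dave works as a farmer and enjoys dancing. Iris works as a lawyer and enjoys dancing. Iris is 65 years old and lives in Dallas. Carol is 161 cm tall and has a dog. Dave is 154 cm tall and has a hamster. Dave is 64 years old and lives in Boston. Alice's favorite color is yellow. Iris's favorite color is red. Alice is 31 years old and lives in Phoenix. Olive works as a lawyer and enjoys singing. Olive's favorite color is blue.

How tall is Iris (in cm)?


Iris is 161 cm tall

161


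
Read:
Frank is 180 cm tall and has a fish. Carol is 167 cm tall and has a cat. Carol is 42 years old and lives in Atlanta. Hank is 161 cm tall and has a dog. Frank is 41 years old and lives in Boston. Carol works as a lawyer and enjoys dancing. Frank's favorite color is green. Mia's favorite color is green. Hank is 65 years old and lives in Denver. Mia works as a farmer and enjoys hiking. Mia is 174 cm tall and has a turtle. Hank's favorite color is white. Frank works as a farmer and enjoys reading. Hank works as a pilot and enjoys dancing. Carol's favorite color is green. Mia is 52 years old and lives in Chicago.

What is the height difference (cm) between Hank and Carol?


|161 - 167| = 6

6


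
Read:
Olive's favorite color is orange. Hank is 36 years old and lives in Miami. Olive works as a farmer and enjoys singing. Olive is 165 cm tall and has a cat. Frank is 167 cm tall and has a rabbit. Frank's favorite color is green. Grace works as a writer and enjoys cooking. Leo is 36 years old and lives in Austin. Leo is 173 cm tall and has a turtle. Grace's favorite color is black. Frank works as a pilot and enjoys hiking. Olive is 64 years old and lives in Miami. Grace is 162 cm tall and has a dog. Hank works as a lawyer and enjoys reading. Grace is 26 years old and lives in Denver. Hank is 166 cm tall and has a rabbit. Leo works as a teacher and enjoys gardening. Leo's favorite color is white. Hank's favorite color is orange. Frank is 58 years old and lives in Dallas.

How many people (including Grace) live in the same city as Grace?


Grace lives in Denver. Count = 1

1


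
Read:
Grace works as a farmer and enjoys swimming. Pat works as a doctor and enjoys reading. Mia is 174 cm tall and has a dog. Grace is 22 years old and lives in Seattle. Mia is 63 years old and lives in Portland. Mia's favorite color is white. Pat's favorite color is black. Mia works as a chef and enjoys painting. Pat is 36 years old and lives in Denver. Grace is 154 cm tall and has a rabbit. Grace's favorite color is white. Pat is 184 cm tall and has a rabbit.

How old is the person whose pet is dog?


Person with pet=dog is Mia, age 63

63


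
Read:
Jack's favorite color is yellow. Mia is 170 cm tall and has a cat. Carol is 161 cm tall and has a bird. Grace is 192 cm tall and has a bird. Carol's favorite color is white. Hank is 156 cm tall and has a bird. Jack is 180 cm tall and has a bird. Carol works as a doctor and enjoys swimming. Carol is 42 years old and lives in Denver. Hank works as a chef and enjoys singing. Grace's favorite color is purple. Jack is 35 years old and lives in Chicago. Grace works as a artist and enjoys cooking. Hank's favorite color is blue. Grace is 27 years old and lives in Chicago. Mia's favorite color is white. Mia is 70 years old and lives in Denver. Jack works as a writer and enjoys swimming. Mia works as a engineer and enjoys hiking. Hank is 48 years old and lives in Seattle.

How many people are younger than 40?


Filter: 2

2


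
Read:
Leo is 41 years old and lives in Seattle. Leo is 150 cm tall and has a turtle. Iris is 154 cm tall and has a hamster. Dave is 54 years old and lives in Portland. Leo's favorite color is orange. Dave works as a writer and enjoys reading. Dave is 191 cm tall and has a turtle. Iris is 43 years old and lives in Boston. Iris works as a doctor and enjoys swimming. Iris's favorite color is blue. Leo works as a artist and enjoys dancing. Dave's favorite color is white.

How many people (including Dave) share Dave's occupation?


Dave is a writer. Count = 1

1


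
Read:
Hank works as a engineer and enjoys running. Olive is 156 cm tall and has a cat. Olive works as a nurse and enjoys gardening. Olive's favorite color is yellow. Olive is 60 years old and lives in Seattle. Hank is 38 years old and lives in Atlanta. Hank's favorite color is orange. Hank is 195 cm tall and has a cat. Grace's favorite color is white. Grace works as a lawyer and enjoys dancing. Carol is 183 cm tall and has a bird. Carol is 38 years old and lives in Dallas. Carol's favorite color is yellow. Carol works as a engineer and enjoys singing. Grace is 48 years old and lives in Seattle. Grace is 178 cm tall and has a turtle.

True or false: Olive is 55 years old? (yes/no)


Olive is actually 60. no

no


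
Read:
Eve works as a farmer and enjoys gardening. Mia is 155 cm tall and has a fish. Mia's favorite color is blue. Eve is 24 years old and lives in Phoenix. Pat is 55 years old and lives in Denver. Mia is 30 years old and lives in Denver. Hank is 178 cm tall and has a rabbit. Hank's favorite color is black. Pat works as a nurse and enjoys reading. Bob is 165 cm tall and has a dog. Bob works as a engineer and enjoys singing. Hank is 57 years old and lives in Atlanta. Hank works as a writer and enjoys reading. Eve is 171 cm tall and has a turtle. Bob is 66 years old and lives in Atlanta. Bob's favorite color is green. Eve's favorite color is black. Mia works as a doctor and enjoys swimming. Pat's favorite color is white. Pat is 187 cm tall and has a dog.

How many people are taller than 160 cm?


Taller than 160: 4

4


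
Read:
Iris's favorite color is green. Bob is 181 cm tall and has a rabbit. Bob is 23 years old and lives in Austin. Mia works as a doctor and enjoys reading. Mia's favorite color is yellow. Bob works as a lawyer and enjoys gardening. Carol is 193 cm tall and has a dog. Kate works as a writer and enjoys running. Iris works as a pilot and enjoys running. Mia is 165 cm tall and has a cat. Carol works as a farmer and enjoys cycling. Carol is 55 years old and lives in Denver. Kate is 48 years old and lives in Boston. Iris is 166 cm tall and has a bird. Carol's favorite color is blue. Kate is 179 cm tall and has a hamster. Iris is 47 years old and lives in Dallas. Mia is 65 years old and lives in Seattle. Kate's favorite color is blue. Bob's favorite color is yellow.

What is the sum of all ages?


65+47+55+48+23 = 238

238


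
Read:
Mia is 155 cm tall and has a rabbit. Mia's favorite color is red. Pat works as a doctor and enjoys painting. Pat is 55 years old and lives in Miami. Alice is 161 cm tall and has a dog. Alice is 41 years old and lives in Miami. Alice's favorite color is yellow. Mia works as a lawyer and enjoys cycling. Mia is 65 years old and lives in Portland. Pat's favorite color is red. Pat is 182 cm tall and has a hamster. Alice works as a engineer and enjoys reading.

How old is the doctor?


The doctor is Pat, age 55

55


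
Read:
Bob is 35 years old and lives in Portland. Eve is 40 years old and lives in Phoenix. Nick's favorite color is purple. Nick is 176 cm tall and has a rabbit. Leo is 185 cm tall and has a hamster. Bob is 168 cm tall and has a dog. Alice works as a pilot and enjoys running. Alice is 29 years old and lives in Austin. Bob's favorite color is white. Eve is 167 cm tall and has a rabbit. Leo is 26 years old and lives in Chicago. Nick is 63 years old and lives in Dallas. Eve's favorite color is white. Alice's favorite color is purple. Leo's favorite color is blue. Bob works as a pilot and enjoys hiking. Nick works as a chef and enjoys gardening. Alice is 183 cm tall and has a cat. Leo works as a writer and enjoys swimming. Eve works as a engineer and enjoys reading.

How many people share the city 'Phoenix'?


Count: 1

1


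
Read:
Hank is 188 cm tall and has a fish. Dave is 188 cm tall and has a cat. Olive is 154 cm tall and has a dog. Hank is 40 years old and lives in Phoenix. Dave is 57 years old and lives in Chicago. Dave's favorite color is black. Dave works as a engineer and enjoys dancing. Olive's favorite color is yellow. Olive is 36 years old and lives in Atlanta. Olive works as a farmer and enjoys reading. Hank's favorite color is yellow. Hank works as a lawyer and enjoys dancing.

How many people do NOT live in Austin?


Not in Austin: 3

3


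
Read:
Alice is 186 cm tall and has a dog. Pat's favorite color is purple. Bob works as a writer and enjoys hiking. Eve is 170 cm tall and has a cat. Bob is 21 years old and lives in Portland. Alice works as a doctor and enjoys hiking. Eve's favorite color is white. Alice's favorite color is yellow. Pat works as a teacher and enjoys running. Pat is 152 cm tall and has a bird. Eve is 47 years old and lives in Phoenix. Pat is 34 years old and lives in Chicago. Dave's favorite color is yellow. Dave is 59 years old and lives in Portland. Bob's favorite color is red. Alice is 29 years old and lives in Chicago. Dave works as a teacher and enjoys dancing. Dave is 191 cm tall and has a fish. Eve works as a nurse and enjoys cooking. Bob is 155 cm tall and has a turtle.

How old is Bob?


Bob is 21 years old

21


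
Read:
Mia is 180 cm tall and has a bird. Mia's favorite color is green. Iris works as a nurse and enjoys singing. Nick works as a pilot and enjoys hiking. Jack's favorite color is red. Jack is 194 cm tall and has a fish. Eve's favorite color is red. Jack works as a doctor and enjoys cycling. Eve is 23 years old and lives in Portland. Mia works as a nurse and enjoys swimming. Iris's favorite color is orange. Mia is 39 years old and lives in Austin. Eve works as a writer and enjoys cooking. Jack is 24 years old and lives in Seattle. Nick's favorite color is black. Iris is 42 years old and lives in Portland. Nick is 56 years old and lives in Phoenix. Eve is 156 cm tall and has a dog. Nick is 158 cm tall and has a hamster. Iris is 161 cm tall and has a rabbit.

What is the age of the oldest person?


Oldest: Nick at 56

56


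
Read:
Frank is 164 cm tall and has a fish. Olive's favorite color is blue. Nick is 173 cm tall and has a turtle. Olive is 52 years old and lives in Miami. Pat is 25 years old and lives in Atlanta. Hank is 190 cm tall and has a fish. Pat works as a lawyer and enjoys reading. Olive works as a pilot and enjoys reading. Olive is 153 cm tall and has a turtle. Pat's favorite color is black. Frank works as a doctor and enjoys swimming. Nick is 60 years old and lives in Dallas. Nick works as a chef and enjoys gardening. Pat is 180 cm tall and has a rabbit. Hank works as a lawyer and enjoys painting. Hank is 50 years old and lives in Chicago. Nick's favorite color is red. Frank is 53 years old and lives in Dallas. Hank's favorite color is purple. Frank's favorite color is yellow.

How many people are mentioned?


People: Olive, Pat, Frank, Hank, Nick. Count = 5

5


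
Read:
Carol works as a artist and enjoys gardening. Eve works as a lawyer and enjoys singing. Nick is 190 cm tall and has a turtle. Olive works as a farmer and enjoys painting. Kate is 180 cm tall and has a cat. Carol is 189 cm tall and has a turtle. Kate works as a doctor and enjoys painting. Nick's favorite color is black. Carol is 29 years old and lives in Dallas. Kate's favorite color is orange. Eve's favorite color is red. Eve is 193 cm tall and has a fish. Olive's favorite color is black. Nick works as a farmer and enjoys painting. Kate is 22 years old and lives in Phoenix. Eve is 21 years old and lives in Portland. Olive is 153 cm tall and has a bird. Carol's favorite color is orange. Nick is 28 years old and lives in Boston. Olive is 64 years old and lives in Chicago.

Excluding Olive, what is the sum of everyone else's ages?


Sum (excluding Olive): 100

100


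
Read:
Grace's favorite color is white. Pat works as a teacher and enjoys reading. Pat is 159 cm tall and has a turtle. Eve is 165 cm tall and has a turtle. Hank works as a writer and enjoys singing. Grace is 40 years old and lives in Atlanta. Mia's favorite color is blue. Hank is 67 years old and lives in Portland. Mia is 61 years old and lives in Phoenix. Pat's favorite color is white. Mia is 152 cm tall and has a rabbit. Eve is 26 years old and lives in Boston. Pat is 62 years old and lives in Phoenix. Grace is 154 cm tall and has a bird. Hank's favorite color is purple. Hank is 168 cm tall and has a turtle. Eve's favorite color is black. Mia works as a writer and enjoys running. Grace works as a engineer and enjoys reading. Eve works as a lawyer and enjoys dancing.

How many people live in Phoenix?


Count in Phoenix: 2

2


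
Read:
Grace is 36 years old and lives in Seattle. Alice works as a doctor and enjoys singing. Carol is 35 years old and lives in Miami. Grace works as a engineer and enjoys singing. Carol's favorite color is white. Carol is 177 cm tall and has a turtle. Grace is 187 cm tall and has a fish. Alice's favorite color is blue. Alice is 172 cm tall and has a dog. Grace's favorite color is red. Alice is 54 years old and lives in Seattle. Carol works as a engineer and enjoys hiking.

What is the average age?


Sum=125, n=3, avg=41.67

41.67


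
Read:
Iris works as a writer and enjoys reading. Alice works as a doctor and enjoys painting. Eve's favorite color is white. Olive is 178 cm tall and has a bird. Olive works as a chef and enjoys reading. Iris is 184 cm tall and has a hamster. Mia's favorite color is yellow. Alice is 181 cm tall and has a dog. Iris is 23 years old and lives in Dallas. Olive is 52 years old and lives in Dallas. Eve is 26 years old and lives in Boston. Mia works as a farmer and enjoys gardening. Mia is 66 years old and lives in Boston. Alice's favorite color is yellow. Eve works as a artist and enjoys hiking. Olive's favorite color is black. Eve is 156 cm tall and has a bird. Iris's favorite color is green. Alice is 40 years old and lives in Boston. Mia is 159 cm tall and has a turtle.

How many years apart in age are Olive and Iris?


52 vs 23, diff = 29

29


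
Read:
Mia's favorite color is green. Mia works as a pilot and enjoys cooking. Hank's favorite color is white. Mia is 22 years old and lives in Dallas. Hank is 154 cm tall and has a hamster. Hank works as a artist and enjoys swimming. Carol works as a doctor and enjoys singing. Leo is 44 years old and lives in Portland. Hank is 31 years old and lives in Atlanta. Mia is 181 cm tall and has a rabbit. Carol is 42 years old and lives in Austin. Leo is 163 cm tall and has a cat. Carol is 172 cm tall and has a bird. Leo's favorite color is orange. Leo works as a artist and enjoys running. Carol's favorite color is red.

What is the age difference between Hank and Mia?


|31 - 22| = 9

9


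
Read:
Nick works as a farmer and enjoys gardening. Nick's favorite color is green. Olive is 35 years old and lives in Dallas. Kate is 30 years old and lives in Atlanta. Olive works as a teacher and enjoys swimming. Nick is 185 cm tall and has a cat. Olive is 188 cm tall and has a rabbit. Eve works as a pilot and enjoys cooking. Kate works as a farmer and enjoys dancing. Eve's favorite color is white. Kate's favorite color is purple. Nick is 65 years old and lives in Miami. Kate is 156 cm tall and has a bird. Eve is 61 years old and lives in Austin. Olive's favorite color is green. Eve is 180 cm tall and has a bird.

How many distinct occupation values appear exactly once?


Unique occupation values: 2

2


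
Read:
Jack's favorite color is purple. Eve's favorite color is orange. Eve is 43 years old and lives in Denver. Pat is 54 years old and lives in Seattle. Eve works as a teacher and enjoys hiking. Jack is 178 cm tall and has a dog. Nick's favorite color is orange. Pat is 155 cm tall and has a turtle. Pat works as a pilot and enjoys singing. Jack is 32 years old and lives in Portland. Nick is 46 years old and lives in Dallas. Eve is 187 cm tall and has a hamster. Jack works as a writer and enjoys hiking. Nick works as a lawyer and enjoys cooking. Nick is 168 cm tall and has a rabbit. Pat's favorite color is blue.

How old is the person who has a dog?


Person with dog is Jack, age 32

32


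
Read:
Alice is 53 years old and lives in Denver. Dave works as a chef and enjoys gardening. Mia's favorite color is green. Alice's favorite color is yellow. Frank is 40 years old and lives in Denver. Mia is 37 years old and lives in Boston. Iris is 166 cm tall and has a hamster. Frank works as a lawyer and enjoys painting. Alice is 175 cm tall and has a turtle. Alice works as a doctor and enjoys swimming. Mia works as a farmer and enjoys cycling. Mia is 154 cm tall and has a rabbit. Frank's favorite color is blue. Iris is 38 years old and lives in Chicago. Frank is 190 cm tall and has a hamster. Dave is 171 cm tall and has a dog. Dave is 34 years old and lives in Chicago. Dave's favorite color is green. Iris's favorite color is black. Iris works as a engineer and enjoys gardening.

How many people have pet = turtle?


Count: 1

1


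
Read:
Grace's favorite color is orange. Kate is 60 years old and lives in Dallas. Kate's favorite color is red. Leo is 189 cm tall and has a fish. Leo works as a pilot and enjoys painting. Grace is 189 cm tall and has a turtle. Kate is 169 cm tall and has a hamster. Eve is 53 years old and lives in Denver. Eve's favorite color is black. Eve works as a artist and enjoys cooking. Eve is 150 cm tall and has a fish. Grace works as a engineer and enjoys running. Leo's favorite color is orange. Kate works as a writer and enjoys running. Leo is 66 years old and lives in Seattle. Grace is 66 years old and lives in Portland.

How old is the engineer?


The engineer is Grace, age 66

66


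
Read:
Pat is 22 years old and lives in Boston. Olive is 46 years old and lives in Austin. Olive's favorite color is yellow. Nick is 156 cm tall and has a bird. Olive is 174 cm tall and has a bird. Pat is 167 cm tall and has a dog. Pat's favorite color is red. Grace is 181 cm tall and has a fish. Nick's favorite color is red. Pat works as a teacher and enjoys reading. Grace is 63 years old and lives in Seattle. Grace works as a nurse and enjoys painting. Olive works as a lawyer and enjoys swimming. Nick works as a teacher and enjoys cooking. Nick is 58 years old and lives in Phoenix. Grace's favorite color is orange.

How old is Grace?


Grace is 63 years old

63


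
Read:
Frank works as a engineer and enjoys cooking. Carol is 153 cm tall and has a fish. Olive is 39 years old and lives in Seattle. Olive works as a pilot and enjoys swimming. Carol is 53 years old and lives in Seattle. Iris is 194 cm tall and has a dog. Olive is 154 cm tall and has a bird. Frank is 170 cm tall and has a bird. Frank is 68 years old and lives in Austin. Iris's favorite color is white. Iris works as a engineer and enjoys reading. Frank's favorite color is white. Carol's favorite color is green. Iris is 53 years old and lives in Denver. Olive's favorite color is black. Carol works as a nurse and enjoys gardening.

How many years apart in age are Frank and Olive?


68 vs 39, diff = 29

29


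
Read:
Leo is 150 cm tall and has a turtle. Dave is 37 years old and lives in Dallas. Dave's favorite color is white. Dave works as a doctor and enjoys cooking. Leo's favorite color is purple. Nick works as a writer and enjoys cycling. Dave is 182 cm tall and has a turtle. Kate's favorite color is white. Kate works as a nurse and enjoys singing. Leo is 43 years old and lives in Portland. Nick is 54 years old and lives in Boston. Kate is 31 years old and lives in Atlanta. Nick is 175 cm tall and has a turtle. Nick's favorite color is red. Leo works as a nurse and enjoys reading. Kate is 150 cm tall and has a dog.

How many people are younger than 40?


Filter: 2

2


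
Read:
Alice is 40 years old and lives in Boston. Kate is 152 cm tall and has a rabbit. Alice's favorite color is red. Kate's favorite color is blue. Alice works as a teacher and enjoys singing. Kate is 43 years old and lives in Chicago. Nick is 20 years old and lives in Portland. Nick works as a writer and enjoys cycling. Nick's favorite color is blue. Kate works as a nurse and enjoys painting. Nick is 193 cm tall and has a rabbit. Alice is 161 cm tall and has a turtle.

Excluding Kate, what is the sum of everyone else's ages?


Sum (excluding Kate): 60

60


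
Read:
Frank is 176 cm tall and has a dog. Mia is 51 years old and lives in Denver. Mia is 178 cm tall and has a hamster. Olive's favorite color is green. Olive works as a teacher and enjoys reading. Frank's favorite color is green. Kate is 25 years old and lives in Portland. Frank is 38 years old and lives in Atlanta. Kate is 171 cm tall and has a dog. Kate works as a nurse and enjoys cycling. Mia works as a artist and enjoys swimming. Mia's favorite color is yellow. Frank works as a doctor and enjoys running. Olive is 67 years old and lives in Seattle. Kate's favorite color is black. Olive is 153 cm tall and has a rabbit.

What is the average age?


Sum=181, n=4, avg=45.25

45.25


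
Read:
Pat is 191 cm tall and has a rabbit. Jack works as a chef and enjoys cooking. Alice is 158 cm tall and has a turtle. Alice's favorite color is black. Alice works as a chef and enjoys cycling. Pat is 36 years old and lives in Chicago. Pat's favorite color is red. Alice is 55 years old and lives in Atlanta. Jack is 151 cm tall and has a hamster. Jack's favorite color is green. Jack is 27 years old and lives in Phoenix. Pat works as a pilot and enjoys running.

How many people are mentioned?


People: Pat, Jack, Alice. Count = 3

3


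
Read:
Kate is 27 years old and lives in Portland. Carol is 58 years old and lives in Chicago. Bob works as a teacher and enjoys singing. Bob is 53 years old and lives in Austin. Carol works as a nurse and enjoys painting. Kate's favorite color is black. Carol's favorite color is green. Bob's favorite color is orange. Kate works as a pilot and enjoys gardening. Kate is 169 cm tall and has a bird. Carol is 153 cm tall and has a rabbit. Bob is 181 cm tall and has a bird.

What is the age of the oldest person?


Oldest: Carol at 58

58


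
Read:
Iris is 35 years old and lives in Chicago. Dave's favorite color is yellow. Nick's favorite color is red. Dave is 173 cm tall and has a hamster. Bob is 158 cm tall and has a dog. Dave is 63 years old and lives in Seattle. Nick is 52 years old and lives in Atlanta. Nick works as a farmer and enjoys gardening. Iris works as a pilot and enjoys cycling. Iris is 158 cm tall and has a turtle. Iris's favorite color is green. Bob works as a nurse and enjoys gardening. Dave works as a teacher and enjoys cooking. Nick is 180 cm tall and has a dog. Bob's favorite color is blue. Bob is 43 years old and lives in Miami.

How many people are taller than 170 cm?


Taller than 170: 2

2


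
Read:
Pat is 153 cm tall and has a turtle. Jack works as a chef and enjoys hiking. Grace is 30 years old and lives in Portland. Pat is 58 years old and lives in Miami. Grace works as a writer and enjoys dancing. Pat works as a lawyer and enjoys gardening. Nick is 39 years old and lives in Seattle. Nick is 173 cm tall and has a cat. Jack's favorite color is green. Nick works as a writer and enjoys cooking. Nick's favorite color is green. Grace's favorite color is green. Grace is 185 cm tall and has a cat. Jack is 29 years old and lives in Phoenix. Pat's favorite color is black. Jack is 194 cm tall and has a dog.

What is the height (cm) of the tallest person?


Tallest: Jack at 194 cm

194


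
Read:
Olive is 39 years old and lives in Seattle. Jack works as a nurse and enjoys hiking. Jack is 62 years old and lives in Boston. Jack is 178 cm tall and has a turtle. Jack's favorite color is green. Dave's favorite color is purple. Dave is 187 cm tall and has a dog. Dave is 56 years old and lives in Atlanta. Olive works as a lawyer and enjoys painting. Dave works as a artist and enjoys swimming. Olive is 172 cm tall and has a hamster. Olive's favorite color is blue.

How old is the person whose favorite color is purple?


Person with favorite color=purple is Dave, age 56

56


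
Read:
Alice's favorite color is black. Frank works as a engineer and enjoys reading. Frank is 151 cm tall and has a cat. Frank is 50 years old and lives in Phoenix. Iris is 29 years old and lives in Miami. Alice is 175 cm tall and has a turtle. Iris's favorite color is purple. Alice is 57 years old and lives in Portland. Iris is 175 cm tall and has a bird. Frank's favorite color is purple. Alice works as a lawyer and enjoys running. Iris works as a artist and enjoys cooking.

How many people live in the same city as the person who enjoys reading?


Person with hobby reading is Frank, city Phoenix. Count = 1

1


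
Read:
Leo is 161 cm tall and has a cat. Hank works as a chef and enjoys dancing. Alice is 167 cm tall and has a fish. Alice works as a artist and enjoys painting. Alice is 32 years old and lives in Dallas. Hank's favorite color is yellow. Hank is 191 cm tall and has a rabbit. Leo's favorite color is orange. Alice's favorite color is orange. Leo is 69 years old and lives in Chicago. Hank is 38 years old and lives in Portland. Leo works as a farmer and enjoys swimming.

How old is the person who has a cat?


Person with cat is Leo, age 69

69


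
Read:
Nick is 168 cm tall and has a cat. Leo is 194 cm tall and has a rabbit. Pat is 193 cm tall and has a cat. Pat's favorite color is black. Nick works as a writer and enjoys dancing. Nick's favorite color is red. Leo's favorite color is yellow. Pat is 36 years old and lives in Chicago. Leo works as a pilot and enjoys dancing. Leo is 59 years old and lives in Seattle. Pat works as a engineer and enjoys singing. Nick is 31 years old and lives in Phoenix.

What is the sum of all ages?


59+36+31 = 126

126


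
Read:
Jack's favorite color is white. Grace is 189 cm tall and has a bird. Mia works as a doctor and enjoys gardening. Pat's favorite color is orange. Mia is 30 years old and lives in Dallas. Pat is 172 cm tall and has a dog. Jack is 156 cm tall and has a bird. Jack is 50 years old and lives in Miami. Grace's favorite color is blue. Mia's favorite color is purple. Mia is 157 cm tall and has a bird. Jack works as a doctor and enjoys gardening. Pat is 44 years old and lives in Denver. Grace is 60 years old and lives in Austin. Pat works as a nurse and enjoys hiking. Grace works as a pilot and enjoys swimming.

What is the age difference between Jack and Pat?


|50 - 44| = 6

6


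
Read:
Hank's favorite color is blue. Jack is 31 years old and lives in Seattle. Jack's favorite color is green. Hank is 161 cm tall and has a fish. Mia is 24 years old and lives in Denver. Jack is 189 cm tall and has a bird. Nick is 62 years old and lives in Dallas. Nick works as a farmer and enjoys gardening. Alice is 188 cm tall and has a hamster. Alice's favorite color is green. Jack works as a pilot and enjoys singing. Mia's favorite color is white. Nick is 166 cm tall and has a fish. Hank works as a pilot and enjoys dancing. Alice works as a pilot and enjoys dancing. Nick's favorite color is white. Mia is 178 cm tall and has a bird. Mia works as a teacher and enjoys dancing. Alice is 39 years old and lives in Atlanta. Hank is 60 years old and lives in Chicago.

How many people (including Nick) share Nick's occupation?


Nick is a farmer. Count = 1

1


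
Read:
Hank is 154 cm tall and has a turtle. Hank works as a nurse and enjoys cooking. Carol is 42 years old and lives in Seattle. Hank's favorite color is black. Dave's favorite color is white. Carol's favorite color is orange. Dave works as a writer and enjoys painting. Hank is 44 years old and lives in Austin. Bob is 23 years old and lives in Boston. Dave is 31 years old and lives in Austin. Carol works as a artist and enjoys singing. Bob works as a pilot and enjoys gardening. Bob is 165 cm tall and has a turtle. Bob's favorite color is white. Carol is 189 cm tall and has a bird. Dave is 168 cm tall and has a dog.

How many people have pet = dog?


Count: 1

1


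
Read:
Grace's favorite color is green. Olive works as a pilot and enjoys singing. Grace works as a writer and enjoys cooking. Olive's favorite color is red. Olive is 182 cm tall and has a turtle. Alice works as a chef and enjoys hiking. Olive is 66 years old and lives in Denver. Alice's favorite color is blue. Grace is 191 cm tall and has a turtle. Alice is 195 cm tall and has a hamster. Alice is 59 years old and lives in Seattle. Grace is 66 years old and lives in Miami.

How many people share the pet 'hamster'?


Count: 1

1


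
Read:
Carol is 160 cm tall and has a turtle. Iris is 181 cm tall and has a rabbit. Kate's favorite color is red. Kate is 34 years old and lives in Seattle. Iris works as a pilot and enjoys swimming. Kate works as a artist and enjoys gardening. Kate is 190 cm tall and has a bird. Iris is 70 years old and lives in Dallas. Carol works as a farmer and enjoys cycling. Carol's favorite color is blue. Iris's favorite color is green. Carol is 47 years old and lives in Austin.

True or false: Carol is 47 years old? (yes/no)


Carol is actually 47. yes

yes


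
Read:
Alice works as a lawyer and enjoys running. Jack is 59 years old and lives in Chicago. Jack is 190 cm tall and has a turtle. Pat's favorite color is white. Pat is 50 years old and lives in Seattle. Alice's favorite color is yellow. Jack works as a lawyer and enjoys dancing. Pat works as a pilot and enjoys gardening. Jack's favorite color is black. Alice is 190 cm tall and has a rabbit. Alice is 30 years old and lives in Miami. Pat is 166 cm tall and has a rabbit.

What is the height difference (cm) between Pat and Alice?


|166 - 190| = 24

24


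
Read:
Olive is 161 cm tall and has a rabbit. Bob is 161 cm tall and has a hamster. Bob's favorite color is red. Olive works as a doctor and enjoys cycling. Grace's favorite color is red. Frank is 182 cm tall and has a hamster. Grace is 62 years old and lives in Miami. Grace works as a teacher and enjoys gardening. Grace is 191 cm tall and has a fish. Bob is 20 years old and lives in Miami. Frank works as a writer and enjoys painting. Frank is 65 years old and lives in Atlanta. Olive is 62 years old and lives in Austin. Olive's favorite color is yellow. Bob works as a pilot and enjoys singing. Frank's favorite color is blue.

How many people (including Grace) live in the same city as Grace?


Grace lives in Miami. Count = 2

2


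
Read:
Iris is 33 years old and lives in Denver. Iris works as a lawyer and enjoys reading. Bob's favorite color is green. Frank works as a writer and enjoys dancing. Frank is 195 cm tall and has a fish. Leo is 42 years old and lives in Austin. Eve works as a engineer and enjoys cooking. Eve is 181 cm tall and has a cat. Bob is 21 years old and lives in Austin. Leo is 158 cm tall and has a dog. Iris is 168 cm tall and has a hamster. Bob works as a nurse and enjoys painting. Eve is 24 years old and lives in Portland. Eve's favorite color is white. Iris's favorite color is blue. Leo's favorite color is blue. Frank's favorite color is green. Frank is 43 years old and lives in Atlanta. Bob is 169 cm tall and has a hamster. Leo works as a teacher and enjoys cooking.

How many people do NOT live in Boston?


Not in Boston: 5

5


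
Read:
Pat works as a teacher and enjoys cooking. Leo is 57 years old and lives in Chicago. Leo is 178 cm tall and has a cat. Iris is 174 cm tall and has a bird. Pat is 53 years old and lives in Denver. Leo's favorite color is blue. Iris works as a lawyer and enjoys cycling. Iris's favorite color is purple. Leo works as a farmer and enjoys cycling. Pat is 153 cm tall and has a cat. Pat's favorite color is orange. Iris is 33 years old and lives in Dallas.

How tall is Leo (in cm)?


Leo is 178 cm tall

178
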